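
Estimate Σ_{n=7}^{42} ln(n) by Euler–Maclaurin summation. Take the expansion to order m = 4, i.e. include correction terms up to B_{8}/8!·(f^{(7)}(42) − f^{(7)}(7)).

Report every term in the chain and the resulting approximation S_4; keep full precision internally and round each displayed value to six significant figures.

The integral term ∫_7^42 ln(x) dx = 108.361.
Endpoint term: (f(7) + f(42))/2 = (1.94591 + 3.73767)/2 = 2.84179.
So far: 111.203.
Order-1 term: 1/12 · (0.0238095 − 0.142857) = -0.00992063.
Running total after k=1: 111.193.
Order-2 term: −1/720 · (2.69949e-05 − 0.00583090) = 8.06098e-06.
Running total after k=2: 111.193.
Order-3 term: 1/30240 · (1.83639e-07 − 0.00142798) = -4.72154e-08.
Running total after k=3: 111.193.
Order-4 term: −1/1209600 · (3.12311e-09 − 0.000874271) = 7.22775e-10.

S_4 ≈ 111.193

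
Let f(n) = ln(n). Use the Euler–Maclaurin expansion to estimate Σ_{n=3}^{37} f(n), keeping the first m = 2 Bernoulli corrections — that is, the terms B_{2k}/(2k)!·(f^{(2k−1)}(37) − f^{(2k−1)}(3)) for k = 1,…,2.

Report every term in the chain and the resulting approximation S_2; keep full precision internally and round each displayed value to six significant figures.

S_2 ≈ 98.6375

∫_3^37 ln(x) dx evaluates to 96.3081.
Boundary: ½(f(3) + f(37)) = ½(1.09861 + 3.61092) = 2.35477.
Integral + boundary = 98.6629.
Correction k=1: B_{2}/2! · (f^{(1)}(37) − f^{(1)}(3)) = 1/12 · (0.0270270 − 0.333333) = -0.0255255.
Partial sum through k=1: 98.6374.
Correction k=2: B_{4}/4! · (f^{(3)}(37) − f^{(3)}(3)) = −1/720 · (3.94843e-05 − 0.0740741) = 0.000102826.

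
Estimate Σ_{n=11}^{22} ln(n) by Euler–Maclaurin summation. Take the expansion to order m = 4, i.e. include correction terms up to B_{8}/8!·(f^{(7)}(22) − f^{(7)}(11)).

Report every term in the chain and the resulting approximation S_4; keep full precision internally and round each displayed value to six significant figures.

S_4 ≈ 33.3668

The integral term ∫_11^22 ln(x) dx = 30.6261.
Boundary: ½(f(11) + f(22)) = ½(2.39790 + 3.09104) = 2.74447.
So far: 33.3706.
Order-1 term: 1/12 · (0.0454545 − 0.0909091) = -0.00378788.
Partial sum through k=1: 33.3668.
Order-2 term: −1/720 · (0.000187829 − 0.00150263) = 1.82611e-06.
Partial sum through k=2: 33.3668.
Order-3 term: 1/30240 · (4.65691e-06 − 0.000149021) = -4.77395e-09.
Partial sum through k=3: 33.3668.
Order-4 term: −1/1209600 · (2.88651e-07 − 3.69474e-05) = 3.03065e-11.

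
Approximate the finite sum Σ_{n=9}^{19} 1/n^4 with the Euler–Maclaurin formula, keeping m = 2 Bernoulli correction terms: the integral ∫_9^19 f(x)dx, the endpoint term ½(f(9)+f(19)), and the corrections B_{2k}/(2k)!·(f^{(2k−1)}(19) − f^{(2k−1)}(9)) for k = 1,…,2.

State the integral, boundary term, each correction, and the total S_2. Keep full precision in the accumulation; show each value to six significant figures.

∫_9^19 1/x^4 dx evaluates to 0.000408649.
½[f(9) + f(19)] = ½[0.000152416 + 7.67336e-06] = 8.00446e-05.
Integral + boundary = 0.000488694.
k=1: B_{2}/(2)! × [f^{(1)}(19) − f^{(1)}(9)] = 1/12 × (-1.61544e-06 − (-6.77404e-05)) = 5.51041e-06.
After k=1: 0.000494204.
k=2: B_{4}/(4)! × [f^{(3)}(19) − f^{(3)}(9)] = −1/720 × (-1.34247e-07 − (-2.50890e-05)) = -3.46594e-08.

S_2 ≈ 0.000494170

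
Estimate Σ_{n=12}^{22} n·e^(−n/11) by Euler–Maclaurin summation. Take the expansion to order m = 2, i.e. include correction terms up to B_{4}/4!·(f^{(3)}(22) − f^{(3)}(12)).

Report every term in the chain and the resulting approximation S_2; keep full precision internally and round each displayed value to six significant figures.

∫_12^22 x·e^(−x/11) dx evaluates to 35.8588.
½[f(12) + f(22)] = ½[4.03093 + 2.97738] = 3.50415.
Running total after boundary: 39.3629.
Order-1 term: 1/12 · (-0.135335 − (-0.0305374)) = -0.00873316.
Running total after k=1: 39.3542.
Order-2 term: −1/720 · (0.00111847 − 0.00529987) = 5.80750e-06.

S_2 ≈ 39.3542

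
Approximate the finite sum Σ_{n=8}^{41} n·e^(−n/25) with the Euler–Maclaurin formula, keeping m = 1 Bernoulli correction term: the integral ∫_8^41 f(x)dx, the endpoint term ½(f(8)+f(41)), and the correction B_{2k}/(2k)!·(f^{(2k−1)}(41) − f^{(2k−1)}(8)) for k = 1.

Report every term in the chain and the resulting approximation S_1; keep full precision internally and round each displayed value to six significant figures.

S_1 ≈ 285.836

Integral: ∫_8^41 x·e^(−x/25) dx = 279.006.
½[f(8) + f(41)] = ½[5.80919 + 7.95318] = 6.88119.
So far: 285.887.
Order-1 term: 1/12 · (-0.124147 − 0.493781) = -0.0514940.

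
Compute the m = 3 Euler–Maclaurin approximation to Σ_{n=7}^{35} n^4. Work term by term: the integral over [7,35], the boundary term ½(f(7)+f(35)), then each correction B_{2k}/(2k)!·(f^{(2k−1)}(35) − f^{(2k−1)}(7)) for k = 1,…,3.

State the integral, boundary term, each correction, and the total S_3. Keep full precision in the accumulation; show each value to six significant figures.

Integral: ∫_7^35 x^4 dx = 1.05010e+07.
Endpoint term: (f(7) + f(35))/2 = (2401.00 + 1.50062e+06)/2 = 751513.
Integral + boundary = 1.12525e+07.
Correction k=1: B_{2}/2! · (f^{(1)}(35) − f^{(1)}(7)) = 1/12 · (171500 − 1372.00) = 14177.3.
Running total after k=1: 1.12667e+07.
Correction k=2: B_{4}/4! · (f^{(3)}(35) − f^{(3)}(7)) = −1/720 · (840.000 − 168.000) = -0.933333.
Running total after k=2: 1.12667e+07.
Correction k=3: B_{6}/6! · (f^{(5)}(35) − f^{(5)}(7)) = 1/30240 · (0.00000 − 0.00000) = 0.00000.

S_3 ≈ 1.12667e+07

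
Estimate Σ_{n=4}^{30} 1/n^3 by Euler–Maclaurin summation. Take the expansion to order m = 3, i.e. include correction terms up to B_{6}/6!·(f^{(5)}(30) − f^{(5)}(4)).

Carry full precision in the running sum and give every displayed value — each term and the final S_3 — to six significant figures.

S_3 ≈ 0.0394826

Integral: ∫_4^30 1/x^3 dx = 0.0306944.
Boundary: ½(f(4) + f(30)) = ½(0.0156250 + 3.70370e-05) = 0.00783102.
Integral + boundary = 0.0385255.
Order-1 term: 1/12 · (-3.70370e-06 − (-0.0117188)) = 0.000976254.
Partial sum through k=1: 0.0395017.
Order-2 term: −1/720 · (-8.23045e-08 − (-0.0146484)) = -2.03449e-05.
Partial sum through k=2: 0.0394814.
Order-3 term: 1/30240 · (-3.84088e-09 − (-0.0384521)) = 1.27157e-06.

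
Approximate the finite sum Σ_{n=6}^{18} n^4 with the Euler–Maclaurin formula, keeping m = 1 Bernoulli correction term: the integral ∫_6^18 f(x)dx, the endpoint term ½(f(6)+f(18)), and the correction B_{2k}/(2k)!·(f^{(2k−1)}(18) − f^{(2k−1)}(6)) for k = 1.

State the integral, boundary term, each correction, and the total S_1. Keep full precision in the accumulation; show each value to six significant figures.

∫_6^18 x^4 dx evaluates to 376358.
Boundary: ½(f(6) + f(18)) = ½(1296.00 + 104976) = 53136.0.
Integral + boundary = 429494.
Correction k=1: B_{2}/2! · (f^{(1)}(18) − f^{(1)}(6)) = 1/12 · (23328.0 − 864.000) = 1872.00.

S_1 ≈ 431366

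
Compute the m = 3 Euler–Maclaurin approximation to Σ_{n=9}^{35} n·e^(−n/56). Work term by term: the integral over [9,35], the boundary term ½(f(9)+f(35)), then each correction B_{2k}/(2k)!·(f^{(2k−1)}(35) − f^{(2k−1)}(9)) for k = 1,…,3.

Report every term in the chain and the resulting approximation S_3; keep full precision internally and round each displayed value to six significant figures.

S_3 ≈ 385.053

Integral: ∫_9^35 x·e^(−x/56) dx = 371.896.
Boundary: ½(f(9) + f(35)) = ½(7.66382 + 18.7341) = 13.1990.
So far: 385.095.
k=1: B_{2}/(2)! × [f^{(1)}(35) − f^{(1)}(9)] = 1/12 × (0.200723 − 0.714681) = -0.0428299.
Partial sum through k=1: 385.053.
k=2: B_{4}/(4)! × [f^{(3)}(35) − f^{(3)}(9)] = −1/720 × (0.000405372 − 0.000770967) = 5.07771e-07.
Partial sum through k=2: 385.053.
k=3: B_{6}/(6)! × [f^{(5)}(35) − f^{(5)}(9)] = 1/30240 × (2.38118e-07 − 4.19017e-07) = -5.98212e-12.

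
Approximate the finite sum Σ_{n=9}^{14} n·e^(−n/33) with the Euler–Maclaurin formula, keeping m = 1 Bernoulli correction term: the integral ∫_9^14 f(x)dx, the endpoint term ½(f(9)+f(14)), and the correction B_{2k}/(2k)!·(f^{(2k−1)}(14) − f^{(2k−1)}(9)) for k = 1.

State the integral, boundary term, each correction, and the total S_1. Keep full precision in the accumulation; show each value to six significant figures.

S_1 ≈ 48.3879

Integral: ∫_9^14 x·e^(−x/33) dx = 40.3969.
½[f(9) + f(14)] = ½[6.85170 + 9.15971] = 8.00571.
Running total after boundary: 48.4026.
Correction k=1: B_{2}/2! · (f^{(1)}(14) − f^{(1)}(9)) = 1/12 · (0.376698 − 0.553673) = -0.0147479.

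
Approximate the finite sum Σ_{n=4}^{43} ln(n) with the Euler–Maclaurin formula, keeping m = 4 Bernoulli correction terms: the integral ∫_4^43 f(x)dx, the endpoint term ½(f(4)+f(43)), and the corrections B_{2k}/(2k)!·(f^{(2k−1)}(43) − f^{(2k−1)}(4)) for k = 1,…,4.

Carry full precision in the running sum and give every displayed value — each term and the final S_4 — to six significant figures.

∫_4^43 ln(x) dx evaluates to 117.186.
Endpoint term: (f(4) + f(43))/2 = (1.38629 + 3.76120)/2 = 2.57375.
Running total after boundary: 119.760.
Correction k=1: B_{2}/2! · (f^{(1)}(43) − f^{(1)}(4)) = 1/12 · (0.0232558 − 0.250000) = -0.0188953.
Partial sum through k=1: 119.741.
Correction k=2: B_{4}/4! · (f^{(3)}(43) − f^{(3)}(4)) = −1/720 · (2.51550e-05 − 0.0312500) = 4.33678e-05.
Partial sum through k=2: 119.741.
Correction k=3: B_{6}/6! · (f^{(5)}(43) − f^{(5)}(4)) = 1/30240 · (1.63256e-07 − 0.0234375) = -7.75044e-07.
Partial sum through k=3: 119.741.
Correction k=4: B_{8}/8! · (f^{(7)}(43) − f^{(7)}(4)) = −1/1209600 · (2.64883e-09 − 0.0439453) = 3.63304e-08.

S_4 ≈ 119.741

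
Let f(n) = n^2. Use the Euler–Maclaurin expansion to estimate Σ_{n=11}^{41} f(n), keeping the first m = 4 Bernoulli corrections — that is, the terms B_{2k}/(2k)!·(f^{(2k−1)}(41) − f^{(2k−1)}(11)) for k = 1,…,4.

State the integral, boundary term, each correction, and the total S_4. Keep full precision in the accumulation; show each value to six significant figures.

S_4 ≈ 23436.0

Integral: ∫_11^41 x^2 dx = 22530.0.
Boundary: ½(f(11) + f(41)) = ½(121.000 + 1681.00) = 901.000.
Integral + boundary = 23431.0.
k=1: B_{2}/(2)! × [f^{(1)}(41) − f^{(1)}(11)] = 1/12 × (82.0000 − 22.0000) = 5.00000.
Running total after k=1: 23436.0.
k=2: B_{4}/(4)! × [f^{(3)}(41) − f^{(3)}(11)] = −1/720 × (0.00000 − 0.00000) = 0.00000.
Running total after k=2: 23436.0.
k=3: B_{6}/(6)! × [f^{(5)}(41) − f^{(5)}(11)] = 1/30240 × (0.00000 − 0.00000) = 0.00000.
Running total after k=3: 23436.0.
k=4: B_{8}/(8)! × [f^{(7)}(41) − f^{(7)}(11)] = −1/1209600 × (0.00000 − 0.00000) = 0.00000.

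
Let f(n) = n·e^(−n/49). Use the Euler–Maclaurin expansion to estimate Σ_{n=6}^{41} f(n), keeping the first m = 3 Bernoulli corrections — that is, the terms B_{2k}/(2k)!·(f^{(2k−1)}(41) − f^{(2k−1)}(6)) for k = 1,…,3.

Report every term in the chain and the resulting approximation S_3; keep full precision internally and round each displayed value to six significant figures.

∫_6^41 x·e^(−x/49) dx evaluates to 474.334.
Endpoint term: (f(6) + f(41))/2 = (5.30851 + 17.7580)/2 = 11.5333.
Running total after boundary: 485.867.
Order-1 term: 1/12 · (0.0707139 − 0.776414) = -0.0588084.
Partial sum through k=1: 485.808.
Order-2 term: −1/720 · (0.000390237 − 0.00106036) = 9.30722e-07.
Partial sum through k=2: 485.808.
Order-3 term: 1/30240 · (3.12796e-07 − 7.48581e-07) = -1.44109e-11.

S_3 ≈ 485.808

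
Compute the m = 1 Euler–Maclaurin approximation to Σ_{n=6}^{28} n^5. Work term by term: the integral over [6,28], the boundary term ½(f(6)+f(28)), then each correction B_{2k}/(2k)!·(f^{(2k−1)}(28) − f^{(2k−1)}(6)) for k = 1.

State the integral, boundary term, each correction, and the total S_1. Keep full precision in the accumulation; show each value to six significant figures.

The integral term ∫_6^28 x^5 dx = 8.03073e+07.
Endpoint term: (f(6) + f(28))/2 = (7776.00 + 1.72104e+07)/2 = 8.60907e+06.
So far: 8.89163e+07.
Order-1 term: 1/12 · (3.07328e+06 − 6480.00) = 255567.

S_1 ≈ 8.91719e+07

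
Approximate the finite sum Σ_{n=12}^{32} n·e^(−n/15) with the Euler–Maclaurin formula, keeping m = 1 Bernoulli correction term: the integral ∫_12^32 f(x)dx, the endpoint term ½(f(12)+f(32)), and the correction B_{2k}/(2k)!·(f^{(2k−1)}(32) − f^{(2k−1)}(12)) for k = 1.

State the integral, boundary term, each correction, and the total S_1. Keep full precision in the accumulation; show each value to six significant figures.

S_1 ≈ 103.049

Integral: ∫_12^32 x·e^(−x/15) dx = 98.4767.
Boundary: ½(f(12) + f(32)) = ½(5.39195 + 3.79014) = 4.59104.
Running total after boundary: 103.068.
k=1: B_{2}/(2)! × [f^{(1)}(32) − f^{(1)}(12)] = 1/12 × (-0.134234 − 0.0898658) = -0.0186750.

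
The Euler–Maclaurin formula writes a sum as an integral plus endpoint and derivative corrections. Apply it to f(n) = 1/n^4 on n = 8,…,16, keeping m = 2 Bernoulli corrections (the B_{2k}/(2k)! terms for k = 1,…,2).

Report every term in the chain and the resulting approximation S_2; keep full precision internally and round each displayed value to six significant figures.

∫_8^16 1/x^4 dx evaluates to 0.000569661.
½[f(8) + f(16)] = ½[0.000244141 + 1.52588e-05] = 0.000129700.
So far: 0.000699361.
Correction k=1: B_{2}/2! · (f^{(1)}(16) − f^{(1)}(8)) = 1/12 · (-3.81470e-06 − (-0.000122070)) = 9.85463e-06.
Partial sum through k=1: 0.000709216.
Correction k=2: B_{4}/4! · (f^{(3)}(16) − f^{(3)}(8)) = −1/720 · (-4.47035e-07 − (-5.72205e-05)) = -7.88520e-08.

S_2 ≈ 0.000709137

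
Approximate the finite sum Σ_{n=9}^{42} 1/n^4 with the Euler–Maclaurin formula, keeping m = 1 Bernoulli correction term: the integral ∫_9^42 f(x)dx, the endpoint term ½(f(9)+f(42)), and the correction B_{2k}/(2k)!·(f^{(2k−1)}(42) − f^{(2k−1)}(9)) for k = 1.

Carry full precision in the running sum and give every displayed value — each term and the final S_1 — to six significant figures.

S_1 ≈ 0.000534759

The integral term ∫_9^42 1/x^4 dx = 0.000452748.
½[f(9) + f(42)] = ½[0.000152416 + 3.21368e-07] = 7.63686e-05.
Integral + boundary = 0.000529117.
Order-1 term: 1/12 · (-3.06065e-08 − (-6.77404e-05)) = 5.64248e-06.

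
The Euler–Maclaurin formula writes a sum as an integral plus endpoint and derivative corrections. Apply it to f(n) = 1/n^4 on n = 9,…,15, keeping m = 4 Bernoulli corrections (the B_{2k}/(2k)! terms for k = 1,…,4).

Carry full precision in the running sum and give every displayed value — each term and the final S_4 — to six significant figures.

The integral term ∫_9^15 1/x^4 dx = 0.000358482.
Endpoint term: (f(9) + f(15))/2 = (0.000152416 + 1.97531e-05)/2 = 8.60844e-05.
Integral + boundary = 0.000444566.
k=1: B_{2}/(2)! × [f^{(1)}(15) − f^{(1)}(9)] = 1/12 × (-5.26749e-06 − (-6.77404e-05)) = 5.20607e-06.
Running total after k=1: 0.000449772.
k=2: B_{4}/(4)! × [f^{(3)}(15) − f^{(3)}(9)] = −1/720 × (-7.02332e-07 − (-2.50890e-05)) = -3.38704e-08.
Running total after k=2: 0.000449739.
k=3: B_{6}/(6)! × [f^{(5)}(15) − f^{(5)}(9)] = 1/30240 × (-1.74803e-07 − (-1.73455e-05)) = 5.67814e-10.
Running total after k=3: 0.000449739.
k=4: B_{8}/(8)! × [f^{(7)}(15) − f^{(7)}(9)] = −1/1209600 × (-6.99210e-08 − (-1.92728e-05)) = -1.58754e-11.

S_4 ≈ 0.000449739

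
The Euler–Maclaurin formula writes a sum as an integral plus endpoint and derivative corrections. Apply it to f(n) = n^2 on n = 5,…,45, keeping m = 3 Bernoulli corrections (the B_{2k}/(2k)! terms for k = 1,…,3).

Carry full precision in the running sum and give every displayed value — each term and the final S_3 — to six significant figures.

S_3 ≈ 31365.0

∫_5^45 x^2 dx evaluates to 30333.3.
Boundary: ½(f(5) + f(45)) = ½(25.0000 + 2025.00) = 1025.00.
So far: 31358.3.
Correction k=1: B_{2}/2! · (f^{(1)}(45) − f^{(1)}(5)) = 1/12 · (90.0000 − 10.0000) = 6.66667.
Running total after k=1: 31365.0.
Correction k=2: B_{4}/4! · (f^{(3)}(45) − f^{(3)}(5)) = −1/720 · (0.00000 − 0.00000) = 0.00000.
Running total after k=2: 31365.0.
Correction k=3: B_{6}/6! · (f^{(5)}(45) − f^{(5)}(5)) = 1/30240 · (0.00000 − 0.00000) = 0.00000.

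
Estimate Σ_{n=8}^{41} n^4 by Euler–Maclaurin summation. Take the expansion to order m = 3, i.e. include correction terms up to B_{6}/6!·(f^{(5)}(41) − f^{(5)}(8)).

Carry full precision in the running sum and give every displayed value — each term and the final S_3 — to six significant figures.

The integral term ∫_8^41 x^4 dx = 2.31647e+07.
Endpoint term: (f(8) + f(41))/2 = (4096.00 + 2.82576e+06)/2 = 1.41493e+06.
So far: 2.45796e+07.
Correction k=1: B_{2}/2! · (f^{(1)}(41) − f^{(1)}(8)) = 1/12 · (275684 − 2048.00) = 22803.0.
Partial sum through k=1: 2.46024e+07.
Correction k=2: B_{4}/4! · (f^{(3)}(41) − f^{(3)}(8)) = −1/720 · (984.000 − 192.000) = -1.10000.
Partial sum through k=2: 2.46024e+07.
Correction k=3: B_{6}/6! · (f^{(5)}(41) − f^{(5)}(8)) = 1/30240 · (0.00000 − 0.00000) = 0.00000.

S_3 ≈ 2.46024e+07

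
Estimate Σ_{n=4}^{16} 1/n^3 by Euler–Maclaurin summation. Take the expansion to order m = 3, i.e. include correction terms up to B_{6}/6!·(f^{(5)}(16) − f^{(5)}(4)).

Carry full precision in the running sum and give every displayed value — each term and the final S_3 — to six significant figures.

∫_4^16 1/x^3 dx evaluates to 0.0292969.
Boundary: ½(f(4) + f(16)) = ½(0.0156250 + 0.000244141) = 0.00793457.
So far: 0.0372314.
Order-1 term: 1/12 · (-4.57764e-05 − (-0.0117188)) = 0.000972748.
After k=1: 0.0382042.
Order-2 term: −1/720 · (-3.57628e-06 − (-0.0146484)) = -2.03401e-05.
After k=2: 0.0381839.
Order-3 term: 1/30240 · (-5.86733e-07 − (-0.0384521)) = 1.27155e-06.

S_3 ≈ 0.0381851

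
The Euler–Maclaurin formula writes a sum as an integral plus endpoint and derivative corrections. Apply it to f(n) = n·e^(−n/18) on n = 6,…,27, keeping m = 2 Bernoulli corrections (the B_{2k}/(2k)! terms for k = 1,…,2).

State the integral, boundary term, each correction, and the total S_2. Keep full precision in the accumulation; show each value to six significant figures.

S_2 ≈ 133.919

Integral: ∫_6^27 x·e^(−x/18) dx = 128.806.
½[f(6) + f(27)] = ½[4.29919 + 6.02451] = 5.16185.
So far: 133.968.
Order-1 term: 1/12 · (-0.111565 − 0.477688) = -0.0491044.
After k=1: 133.919.
Order-2 term: −1/720 · (0.00103301 − 0.00589738) = 6.75607e-06.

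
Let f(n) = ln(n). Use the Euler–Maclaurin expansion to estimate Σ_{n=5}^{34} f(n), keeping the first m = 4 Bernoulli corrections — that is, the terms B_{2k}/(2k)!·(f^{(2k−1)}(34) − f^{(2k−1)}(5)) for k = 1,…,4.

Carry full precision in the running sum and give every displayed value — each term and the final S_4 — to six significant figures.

S_4 ≈ 85.4028

∫_5^34 ln(x) dx evaluates to 82.8491.
½[f(5) + f(34)] = ½[1.60944 + 3.52636] = 2.56790.
Running total after boundary: 85.4170.
k=1: B_{2}/(2)! × [f^{(1)}(34) − f^{(1)}(5)] = 1/12 × (0.0294118 − 0.200000) = -0.0142157.
After k=1: 85.4028.
k=2: B_{4}/(4)! × [f^{(3)}(34) − f^{(3)}(5)] = −1/720 × (5.08854e-05 − 0.0160000) = 2.21515e-05.
After k=2: 85.4028.
k=3: B_{6}/(6)! × [f^{(5)}(34) − f^{(5)}(5)] = 1/30240 × (5.28222e-07 − 0.00768000) = -2.53951e-07.
After k=3: 85.4028.
k=4: B_{8}/(8)! × [f^{(7)}(34) − f^{(7)}(5)] = −1/1209600 × (1.37082e-08 − 0.00921600) = 7.61904e-09.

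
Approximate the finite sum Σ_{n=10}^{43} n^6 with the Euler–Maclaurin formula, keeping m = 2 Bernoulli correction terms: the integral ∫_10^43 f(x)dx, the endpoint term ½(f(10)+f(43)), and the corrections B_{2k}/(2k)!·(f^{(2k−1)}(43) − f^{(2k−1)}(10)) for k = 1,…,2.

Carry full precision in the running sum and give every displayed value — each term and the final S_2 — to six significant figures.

∫_10^43 x^6 dx evaluates to 3.88298e+10.
Boundary: ½(f(10) + f(43)) = ½(1.00000e+06 + 6.32136e+09) = 3.16118e+09.
Integral + boundary = 4.19910e+10.
k=1: B_{2}/(2)! × [f^{(1)}(43) − f^{(1)}(10)] = 1/12 × (8.82051e+08 − 600000) = 7.34542e+07.
After k=1: 4.20644e+10.
k=2: B_{4}/(4)! × [f^{(3)}(43) − f^{(3)}(10)] = −1/720 × (9.54084e+06 − 120000) = -13084.5.

S_2 ≈ 4.20644e+10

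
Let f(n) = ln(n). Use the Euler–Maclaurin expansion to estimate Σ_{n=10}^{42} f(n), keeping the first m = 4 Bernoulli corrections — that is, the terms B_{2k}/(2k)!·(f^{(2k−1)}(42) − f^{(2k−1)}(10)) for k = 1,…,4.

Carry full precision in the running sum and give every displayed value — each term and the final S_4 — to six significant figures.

S_4 ≈ 104.970

Integral: ∫_10^42 ln(x) dx = 101.956.
Endpoint term: (f(10) + f(42))/2 = (2.30259 + 3.73767)/2 = 3.02013.
Integral + boundary = 104.976.
k=1: B_{2}/(2)! × [f^{(1)}(42) − f^{(1)}(10)] = 1/12 × (0.0238095 − 0.100000) = -0.00634921.
Partial sum through k=1: 104.970.
k=2: B_{4}/(4)! × [f^{(3)}(42) − f^{(3)}(10)] = −1/720 × (2.69949e-05 − 0.00200000) = 2.74028e-06.
Partial sum through k=2: 104.970.
k=3: B_{6}/(6)! × [f^{(5)}(42) − f^{(5)}(10)] = 1/30240 × (1.83639e-07 − 0.000240000) = -7.93044e-09.
Partial sum through k=3: 104.970.
k=4: B_{8}/(8)! × [f^{(7)}(42) − f^{(7)}(10)] = −1/1209600 × (3.12311e-09 − 7.20000e-05) = 5.95212e-11.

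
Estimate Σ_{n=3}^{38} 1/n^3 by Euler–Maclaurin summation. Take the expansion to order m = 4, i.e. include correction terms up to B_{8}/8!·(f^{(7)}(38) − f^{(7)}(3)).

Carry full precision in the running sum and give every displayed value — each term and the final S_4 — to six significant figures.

S_4 ≈ 0.0767191

∫_3^38 1/x^3 dx evaluates to 0.0552093.
Boundary: ½(f(3) + f(38)) = ½(0.0370370 + 1.82242e-05) = 0.0185276.
So far: 0.0737369.
k=1: B_{2}/(2)! × [f^{(1)}(38) − f^{(1)}(3)] = 1/12 × (-1.43876e-06 − (-0.0370370)) = 0.00308630.
Partial sum through k=1: 0.0768232.
k=2: B_{4}/(4)! × [f^{(3)}(38) − f^{(3)}(3)] = −1/720 × (-1.99274e-08 − (-0.0823045)) = -0.000114312.
Partial sum through k=2: 0.0767089.
k=3: B_{6}/(6)! × [f^{(5)}(38) − f^{(5)}(3)] = 1/30240 × (-5.79605e-10 − (-0.384088)) = 1.27013e-05.
Partial sum through k=3: 0.0767216.
k=4: B_{8}/(8)! × [f^{(7)}(38) − f^{(7)}(3)] = −1/1209600 × (-2.88999e-11 − (-3.07270)) = -2.54026e-06.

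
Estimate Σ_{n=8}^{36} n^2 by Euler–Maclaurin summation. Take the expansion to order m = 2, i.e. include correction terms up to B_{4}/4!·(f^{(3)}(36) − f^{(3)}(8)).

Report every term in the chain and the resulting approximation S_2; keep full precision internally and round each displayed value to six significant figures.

S_2 ≈ 16066.0

∫_8^36 x^2 dx evaluates to 15381.3.
Boundary: ½(f(8) + f(36)) = ½(64.0000 + 1296.00) = 680.000.
So far: 16061.3.
Order-1 term: 1/12 · (72.0000 − 16.0000) = 4.66667.
Running total after k=1: 16066.0.
Order-2 term: −1/720 · (0.00000 − 0.00000) = 0.00000.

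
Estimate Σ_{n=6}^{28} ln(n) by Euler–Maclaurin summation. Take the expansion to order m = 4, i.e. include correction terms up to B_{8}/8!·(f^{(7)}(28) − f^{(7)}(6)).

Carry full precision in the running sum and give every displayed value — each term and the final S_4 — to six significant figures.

Integral: ∫_6^28 ln(x) dx = 60.5512.
Endpoint term: (f(6) + f(28))/2 = (1.79176 + 3.33220)/2 = 2.56198.
So far: 63.1132.
Correction k=1: B_{2}/2! · (f^{(1)}(28) − f^{(1)}(6)) = 1/12 · (0.0357143 − 0.166667) = -0.0109127.
Running total after k=1: 63.1022.
Correction k=2: B_{4}/4! · (f^{(3)}(28) − f^{(3)}(6)) = −1/720 · (9.11079e-05 − 0.00925926) = 1.27335e-05.
Running total after k=2: 63.1023.
Correction k=3: B_{6}/6! · (f^{(5)}(28) − f^{(5)}(6)) = 1/30240 · (1.39451e-06 − 0.00308642) = -1.02018e-07.
Running total after k=3: 63.1023.
Correction k=4: B_{8}/8! · (f^{(7)}(28) − f^{(7)}(6)) = −1/1209600 · (5.33613e-08 − 0.00257202) = 2.12629e-09.

S_4 ≈ 63.1023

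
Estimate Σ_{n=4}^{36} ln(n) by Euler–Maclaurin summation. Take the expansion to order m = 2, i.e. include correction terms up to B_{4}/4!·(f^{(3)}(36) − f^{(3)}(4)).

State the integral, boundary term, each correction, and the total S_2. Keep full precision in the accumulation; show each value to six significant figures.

The integral term ∫_4^36 ln(x) dx = 91.4615.
Endpoint term: (f(4) + f(36))/2 = (1.38629 + 3.58352)/2 = 2.48491.
Integral + boundary = 93.9464.
Order-1 term: 1/12 · (0.0277778 − 0.250000) = -0.0185185.
Running total after k=1: 93.9279.
Order-2 term: −1/720 · (4.28669e-05 − 0.0312500) = 4.33432e-05.

S_2 ≈ 93.9279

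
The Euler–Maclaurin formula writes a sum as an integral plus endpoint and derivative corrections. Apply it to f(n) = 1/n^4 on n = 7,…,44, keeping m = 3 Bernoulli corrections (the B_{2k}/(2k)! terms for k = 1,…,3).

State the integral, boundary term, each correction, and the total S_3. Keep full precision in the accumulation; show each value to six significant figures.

S_3 ≈ 0.00119592

Integral: ∫_7^44 1/x^4 dx = 0.000967904.
Endpoint term: (f(7) + f(44))/2 = (0.000416493 + 2.66802e-07)/2 = 0.000208380.
Integral + boundary = 0.00117628.
Order-1 term: 1/12 · (-2.42547e-08 − (-0.000237996)) = 1.98310e-05.
Running total after k=1: 0.00119612.
Order-2 term: −1/720 · (-3.75848e-10 − (-0.000145712)) = -2.02377e-07.
Running total after k=2: 0.00119591.
Order-3 term: 1/30240 · (-1.08716e-11 − (-0.000166528)) = 5.50687e-09.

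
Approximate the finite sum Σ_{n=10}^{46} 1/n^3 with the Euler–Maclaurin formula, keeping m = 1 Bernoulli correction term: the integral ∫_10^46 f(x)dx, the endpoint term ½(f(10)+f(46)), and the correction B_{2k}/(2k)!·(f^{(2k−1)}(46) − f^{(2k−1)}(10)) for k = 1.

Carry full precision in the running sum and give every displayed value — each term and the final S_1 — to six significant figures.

S_1 ≈ 0.00529379

Integral: ∫_10^46 1/x^3 dx = 0.00476371.
Boundary: ½(f(10) + f(46)) = ½(0.00100000 + 1.02737e-05) = 0.000505137.
Running total after boundary: 0.00526884.
k=1: B_{2}/(2)! × [f^{(1)}(46) − f^{(1)}(10)] = 1/12 × (-6.70023e-07 − (-0.000300000)) = 2.49442e-05.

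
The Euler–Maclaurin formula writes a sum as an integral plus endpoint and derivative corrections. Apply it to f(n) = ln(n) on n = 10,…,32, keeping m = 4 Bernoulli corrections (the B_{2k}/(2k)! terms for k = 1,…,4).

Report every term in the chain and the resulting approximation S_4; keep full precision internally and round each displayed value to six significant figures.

The integral term ∫_10^32 ln(x) dx = 65.8777.
½[f(10) + f(32)] = ½[2.30259 + 3.46574] = 2.88416.
So far: 68.7619.
k=1: B_{2}/(2)! × [f^{(1)}(32) − f^{(1)}(10)] = 1/12 × (0.0312500 − 0.100000) = -0.00572917.
Running total after k=1: 68.7561.
k=2: B_{4}/(4)! × [f^{(3)}(32) − f^{(3)}(10)] = −1/720 × (6.10352e-05 − 0.00200000) = 2.69301e-06.
Running total after k=2: 68.7561.
k=3: B_{6}/(6)! × [f^{(5)}(32) − f^{(5)}(10)] = 1/30240 × (7.15256e-07 − 0.000240000) = -7.91286e-09.
Running total after k=3: 68.7561.
k=4: B_{8}/(8)! × [f^{(7)}(32) − f^{(7)}(10)] = −1/1209600 × (2.09548e-08 − 7.20000e-05) = 5.95065e-11.

S_4 ≈ 68.7561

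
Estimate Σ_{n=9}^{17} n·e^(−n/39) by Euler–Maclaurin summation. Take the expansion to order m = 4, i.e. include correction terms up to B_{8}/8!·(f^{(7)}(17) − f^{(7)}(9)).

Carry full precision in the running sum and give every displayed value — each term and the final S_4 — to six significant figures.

Integral: ∫_9^17 x·e^(−x/39) dx = 73.8653.
Boundary: ½(f(9) + f(17)) = ½(7.14530 + 10.9936) = 9.06947.
So far: 82.9347.
Order-1 term: 1/12 · (0.364796 − 0.610710) = -0.0204928.
After k=1: 82.9142.
Order-2 term: −1/720 · (0.00109018 − 0.00144547) = 4.93454e-07.
After k=2: 82.9142.
Order-3 term: 1/30240 · (1.27582e-06 − 1.63670e-06) = -1.19338e-11.
After k=3: 82.9142.
Order-4 term: −1/1209600 · (1.20637e-09 − 1.52732e-09) = 2.65337e-16.

S_4 ≈ 82.9142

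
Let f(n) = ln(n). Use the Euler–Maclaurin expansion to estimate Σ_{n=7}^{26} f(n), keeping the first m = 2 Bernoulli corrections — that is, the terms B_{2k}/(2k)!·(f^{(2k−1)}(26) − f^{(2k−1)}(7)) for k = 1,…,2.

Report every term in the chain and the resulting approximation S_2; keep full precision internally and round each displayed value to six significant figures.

∫_7^26 ln(x) dx evaluates to 52.0891.
Boundary: ½(f(7) + f(26)) = ½(1.94591 + 3.25810) = 2.60200.
Running total after boundary: 54.6911.
Correction k=1: B_{2}/2! · (f^{(1)}(26) − f^{(1)}(7)) = 1/12 · (0.0384615 − 0.142857) = -0.00869963.
Partial sum through k=1: 54.6824.
Correction k=2: B_{4}/4! · (f^{(3)}(26) − f^{(3)}(7)) = −1/720 · (0.000113792 − 0.00583090) = 7.94043e-06.

S_2 ≈ 54.6825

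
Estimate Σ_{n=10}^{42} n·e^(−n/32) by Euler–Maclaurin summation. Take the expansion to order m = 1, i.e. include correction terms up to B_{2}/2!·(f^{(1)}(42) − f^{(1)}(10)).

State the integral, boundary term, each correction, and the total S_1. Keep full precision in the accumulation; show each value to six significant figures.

S_1 ≈ 355.214

Integral: ∫_10^42 x·e^(−x/32) dx = 345.953.
Boundary: ½(f(10) + f(42)) = ½(7.31616 + 11.3041) = 9.31015.
Integral + boundary = 355.263.
k=1: B_{2}/(2)! × [f^{(1)}(42) − f^{(1)}(10)] = 1/12 × (-0.0841082 − 0.502986) = -0.0489245.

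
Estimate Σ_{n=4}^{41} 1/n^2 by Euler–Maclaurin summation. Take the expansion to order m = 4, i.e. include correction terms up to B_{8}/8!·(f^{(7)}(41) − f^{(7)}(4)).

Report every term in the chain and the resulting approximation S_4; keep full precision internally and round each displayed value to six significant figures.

Integral: ∫_4^41 1/x^2 dx = 0.225610.
Endpoint term: (f(4) + f(41))/2 = (0.0625000 + 0.000594884)/2 = 0.0315474.
Running total after boundary: 0.257157.
Correction k=1: B_{2}/2! · (f^{(1)}(41) − f^{(1)}(4)) = 1/12 · (-2.90187e-05 − (-0.0312500)) = 0.00260175.
Running total after k=1: 0.259759.
Correction k=2: B_{4}/4! · (f^{(3)}(41) − f^{(3)}(4)) = −1/720 · (-2.07153e-07 − (-0.0234375)) = -3.25518e-05.
Running total after k=2: 0.259726.
Correction k=3: B_{6}/6! · (f^{(5)}(41) − f^{(5)}(4)) = 1/30240 · (-3.69697e-09 − (-0.0439453)) = 1.45322e-06.
Running total after k=3: 0.259728.
Correction k=4: B_{8}/8! · (f^{(7)}(41) − f^{(7)}(4)) = −1/1209600 · (-1.23159e-10 − (-0.153809)) = -1.27157e-07.

S_4 ≈ 0.259728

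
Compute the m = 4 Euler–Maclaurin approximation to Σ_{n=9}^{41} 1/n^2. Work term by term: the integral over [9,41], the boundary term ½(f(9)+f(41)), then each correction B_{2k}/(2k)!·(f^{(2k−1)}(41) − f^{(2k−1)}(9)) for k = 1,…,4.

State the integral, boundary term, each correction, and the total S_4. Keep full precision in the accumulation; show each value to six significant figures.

∫_9^41 1/x^2 dx evaluates to 0.0867209.
Endpoint term: (f(9) + f(41))/2 = (0.0123457 + 0.000594884)/2 = 0.00647028.
Running total after boundary: 0.0931911.
k=1: B_{2}/(2)! × [f^{(1)}(41) − f^{(1)}(9)] = 1/12 × (-2.90187e-05 − (-0.00274348)) = 0.000226205.
Partial sum through k=1: 0.0934174.
k=2: B_{4}/(4)! × [f^{(3)}(41) − f^{(3)}(9)] = −1/720 × (-2.07153e-07 − (-0.000406442)) = -5.64215e-07.
Partial sum through k=2: 0.0934168.
k=3: B_{6}/(6)! × [f^{(5)}(41) − f^{(5)}(9)] = 1/30240 × (-3.69697e-09 − (-0.000150534)) = 4.97786e-09.
Partial sum through k=3: 0.0934168.
k=4: B_{8}/(8)! × [f^{(7)}(41) − f^{(7)}(9)] = −1/1209600 × (-1.23159e-10 − (-0.000104073)) = -8.60391e-11.

S_4 ≈ 0.0934168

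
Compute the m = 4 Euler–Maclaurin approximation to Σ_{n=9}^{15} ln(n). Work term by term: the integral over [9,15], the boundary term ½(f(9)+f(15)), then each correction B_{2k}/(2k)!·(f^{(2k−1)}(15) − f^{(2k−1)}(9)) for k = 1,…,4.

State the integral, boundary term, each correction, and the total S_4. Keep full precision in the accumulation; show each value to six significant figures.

S_4 ≈ 17.2947

The integral term ∫_9^15 ln(x) dx = 14.8457.
Boundary: ½(f(9) + f(15)) = ½(2.19722 + 2.70805) = 2.45264.
Integral + boundary = 17.2984.
Order-1 term: 1/12 · (0.0666667 − 0.111111) = -0.00370370.
After k=1: 17.2947.
Order-2 term: −1/720 · (0.000592593 − 0.00274348) = 2.98735e-06.
After k=2: 17.2947.
Order-3 term: 1/30240 · (3.16049e-05 − 0.000406442) = -1.23954e-08.
After k=3: 17.2947.
Order-4 term: −1/1209600 · (4.21399e-06 − 0.000150534) = 1.20966e-10.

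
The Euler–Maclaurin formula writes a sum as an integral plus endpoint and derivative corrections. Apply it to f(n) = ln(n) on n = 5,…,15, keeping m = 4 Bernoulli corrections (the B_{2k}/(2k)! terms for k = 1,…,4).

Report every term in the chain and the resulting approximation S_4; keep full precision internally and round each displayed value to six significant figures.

∫_5^15 ln(x) dx evaluates to 22.5736.
Endpoint term: (f(5) + f(15))/2 = (1.60944 + 2.70805)/2 = 2.15874.
Integral + boundary = 24.7323.
Order-1 term: 1/12 · (0.0666667 − 0.200000) = -0.0111111.
After k=1: 24.7212.
Order-2 term: −1/720 · (0.000592593 − 0.0160000) = 2.13992e-05.
After k=2: 24.7212.
Order-3 term: 1/30240 · (3.16049e-05 − 0.00768000) = -2.52923e-07.
After k=3: 24.7212.
Order-4 term: −1/1209600 · (4.21399e-06 − 0.00921600) = 7.61556e-09.

S_4 ≈ 24.7212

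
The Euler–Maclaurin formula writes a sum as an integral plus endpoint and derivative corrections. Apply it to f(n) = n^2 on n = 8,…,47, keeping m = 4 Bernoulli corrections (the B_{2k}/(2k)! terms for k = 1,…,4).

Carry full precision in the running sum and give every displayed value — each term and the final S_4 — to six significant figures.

The integral term ∫_8^47 x^2 dx = 34437.0.
Endpoint term: (f(8) + f(47))/2 = (64.0000 + 2209.00)/2 = 1136.50.
So far: 35573.5.
Correction k=1: B_{2}/2! · (f^{(1)}(47) − f^{(1)}(8)) = 1/12 · (94.0000 − 16.0000) = 6.50000.
After k=1: 35580.0.
Correction k=2: B_{4}/4! · (f^{(3)}(47) − f^{(3)}(8)) = −1/720 · (0.00000 − 0.00000) = 0.00000.
After k=2: 35580.0.
Correction k=3: B_{6}/6! · (f^{(5)}(47) − f^{(5)}(8)) = 1/30240 · (0.00000 − 0.00000) = 0.00000.
After k=3: 35580.0.
Correction k=4: B_{8}/8! · (f^{(7)}(47) − f^{(7)}(8)) = −1/1209600 · (0.00000 − 0.00000) = 0.00000.

S_4 ≈ 35580.0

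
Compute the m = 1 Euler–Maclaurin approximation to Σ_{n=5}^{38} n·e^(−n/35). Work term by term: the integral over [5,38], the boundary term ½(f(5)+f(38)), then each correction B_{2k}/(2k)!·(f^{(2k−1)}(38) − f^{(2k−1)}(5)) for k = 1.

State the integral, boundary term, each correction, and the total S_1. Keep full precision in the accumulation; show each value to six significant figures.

S_1 ≈ 359.425

The integral term ∫_5^38 x·e^(−x/35) dx = 350.906.
Endpoint term: (f(5) + f(38))/2 = (4.33439 + 12.8311)/2 = 8.58274.
Integral + boundary = 359.489.
Correction k=1: B_{2}/2! · (f^{(1)}(38) − f^{(1)}(5)) = 1/12 · (-0.0289423 − 0.743038) = -0.0643317.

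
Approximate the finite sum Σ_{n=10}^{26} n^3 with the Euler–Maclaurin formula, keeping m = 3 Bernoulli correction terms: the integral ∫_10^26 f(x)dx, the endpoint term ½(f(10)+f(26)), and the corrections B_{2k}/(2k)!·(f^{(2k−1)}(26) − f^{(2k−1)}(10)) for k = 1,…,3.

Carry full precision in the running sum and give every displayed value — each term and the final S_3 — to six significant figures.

S_3 ≈ 121176

Integral: ∫_10^26 x^3 dx = 111744.
Boundary: ½(f(10) + f(26)) = ½(1000.00 + 17576.0) = 9288.00.
Integral + boundary = 121032.
k=1: B_{2}/(2)! × [f^{(1)}(26) − f^{(1)}(10)] = 1/12 × (2028.00 − 300.000) = 144.000.
Partial sum through k=1: 121176.
k=2: B_{4}/(4)! × [f^{(3)}(26) − f^{(3)}(10)] = −1/720 × (6.00000 − 6.00000) = 0.00000.
Partial sum through k=2: 121176.
k=3: B_{6}/(6)! × [f^{(5)}(26) − f^{(5)}(10)] = 1/30240 × (0.00000 − 0.00000) = 0.00000.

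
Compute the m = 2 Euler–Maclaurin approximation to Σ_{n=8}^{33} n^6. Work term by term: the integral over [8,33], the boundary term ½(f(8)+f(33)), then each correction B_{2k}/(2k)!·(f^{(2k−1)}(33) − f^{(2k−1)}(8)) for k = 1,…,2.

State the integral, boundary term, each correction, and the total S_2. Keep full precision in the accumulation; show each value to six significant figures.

S_2 ≈ 6.75346e+09

Integral: ∫_8^33 x^6 dx = 6.08805e+09.
Endpoint term: (f(8) + f(33))/2 = (262144 + 1.29147e+09)/2 = 6.45865e+08.
Integral + boundary = 6.73391e+09.
Order-1 term: 1/12 · (2.34812e+08 − 196608) = 1.95513e+07.
After k=1: 6.75347e+09.
Order-2 term: −1/720 · (4.31244e+06 − 61440.0) = -5904.17.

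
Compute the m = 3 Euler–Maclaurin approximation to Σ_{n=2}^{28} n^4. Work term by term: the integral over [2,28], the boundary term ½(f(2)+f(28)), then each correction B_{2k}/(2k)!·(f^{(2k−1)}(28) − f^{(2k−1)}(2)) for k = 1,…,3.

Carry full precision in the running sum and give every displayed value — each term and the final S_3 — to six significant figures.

S_3 ≈ 3.75672e+06

Integral: ∫_2^28 x^4 dx = 3.44207e+06.
½[f(2) + f(28)] = ½[16.0000 + 614656] = 307336.
Running total after boundary: 3.74940e+06.
Order-1 term: 1/12 · (87808.0 − 32.0000) = 7314.67.
Running total after k=1: 3.75672e+06.
Order-2 term: −1/720 · (672.000 − 48.0000) = -0.866667.
Running total after k=2: 3.75672e+06.
Order-3 term: 1/30240 · (0.00000 − 0.00000) = 0.00000.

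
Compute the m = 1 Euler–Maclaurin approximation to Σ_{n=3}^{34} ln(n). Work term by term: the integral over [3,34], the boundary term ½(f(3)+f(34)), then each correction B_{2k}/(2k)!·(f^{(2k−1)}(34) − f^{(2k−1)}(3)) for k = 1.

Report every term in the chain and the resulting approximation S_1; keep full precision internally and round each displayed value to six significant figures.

The integral term ∫_3^34 ln(x) dx = 85.6004.
Endpoint term: (f(3) + f(34))/2 = (1.09861 + 3.52636)/2 = 2.31249.
Integral + boundary = 87.9129.
k=1: B_{2}/(2)! × [f^{(1)}(34) − f^{(1)}(3)] = 1/12 × (0.0294118 − 0.333333) = -0.0253268.

S_1 ≈ 87.8876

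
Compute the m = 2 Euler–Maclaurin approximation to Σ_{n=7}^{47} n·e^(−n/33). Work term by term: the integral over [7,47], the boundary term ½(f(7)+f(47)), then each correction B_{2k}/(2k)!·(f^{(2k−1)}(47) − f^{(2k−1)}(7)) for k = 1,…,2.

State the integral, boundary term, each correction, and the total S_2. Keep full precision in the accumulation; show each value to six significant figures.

S_2 ≈ 440.706

Integral: ∫_7^47 x·e^(−x/33) dx = 432.280.
½[f(7) + f(47)] = ½[5.66207 + 11.3125] = 8.48727.
Running total after boundary: 440.768.
Correction k=1: B_{2}/2! · (f^{(1)}(47) − f^{(1)}(7)) = 1/12 · (-0.102111 − 0.637289) = -0.0616167.
Partial sum through k=1: 440.706.
Correction k=2: B_{4}/4! · (f^{(3)}(47) − f^{(3)}(7)) = −1/720 · (0.000348274 − 0.00207073) = 2.39230e-06.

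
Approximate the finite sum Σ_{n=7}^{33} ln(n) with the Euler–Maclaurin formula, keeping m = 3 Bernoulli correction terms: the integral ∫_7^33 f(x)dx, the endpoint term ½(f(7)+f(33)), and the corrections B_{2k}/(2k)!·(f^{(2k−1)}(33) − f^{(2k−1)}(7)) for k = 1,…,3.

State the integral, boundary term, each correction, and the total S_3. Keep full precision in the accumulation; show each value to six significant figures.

∫_7^33 ln(x) dx evaluates to 75.7634.
Endpoint term: (f(7) + f(33))/2 = (1.94591 + 3.49651)/2 = 2.72121.
So far: 78.4846.
Correction k=1: B_{2}/2! · (f^{(1)}(33) − f^{(1)}(7)) = 1/12 · (0.0303030 − 0.142857) = -0.00937951.
Running total after k=1: 78.4752.
Correction k=2: B_{4}/4! · (f^{(3)}(33) − f^{(3)}(7)) = −1/720 · (5.56529e-05 − 0.00583090) = 8.02118e-06.
Running total after k=2: 78.4752.
Correction k=3: B_{6}/6! · (f^{(5)}(33) − f^{(5)}(7)) = 1/30240 · (6.13256e-07 − 0.00142798) = -4.72012e-08.

S_3 ≈ 78.4752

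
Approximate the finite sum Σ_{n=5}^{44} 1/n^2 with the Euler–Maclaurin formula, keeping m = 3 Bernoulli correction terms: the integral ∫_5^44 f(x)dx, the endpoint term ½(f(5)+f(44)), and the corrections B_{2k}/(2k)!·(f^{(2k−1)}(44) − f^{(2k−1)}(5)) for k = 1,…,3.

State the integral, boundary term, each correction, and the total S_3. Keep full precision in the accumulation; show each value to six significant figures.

The integral term ∫_5^44 1/x^2 dx = 0.177273.
½[f(5) + f(44)] = ½[0.0400000 + 0.000516529] = 0.0202583.
So far: 0.197531.
k=1: B_{2}/(2)! × [f^{(1)}(44) − f^{(1)}(5)] = 1/12 × (-2.34786e-05 − (-0.0160000)) = 0.00133138.
After k=1: 0.198862.
k=2: B_{4}/(4)! × [f^{(3)}(44) − f^{(3)}(5)] = −1/720 × (-1.45528e-07 − (-0.00768000)) = -1.06665e-05.
After k=2: 0.198852.
k=3: B_{6}/(6)! × [f^{(5)}(44) − f^{(5)}(5)] = 1/30240 × (-2.25509e-09 − (-0.00921600)) = 3.04762e-07.

S_3 ≈ 0.198852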